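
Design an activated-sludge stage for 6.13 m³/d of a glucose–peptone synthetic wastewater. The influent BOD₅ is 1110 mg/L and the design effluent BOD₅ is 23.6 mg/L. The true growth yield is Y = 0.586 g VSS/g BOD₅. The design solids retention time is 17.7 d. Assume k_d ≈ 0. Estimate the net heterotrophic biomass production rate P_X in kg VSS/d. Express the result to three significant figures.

Since k_d ≈ 0, Y_obs = Y = 0.586 g VSS/g BOD₅.
Mass of BOD₅ removed per day: Q(S₀ − S) = 6.13 × 1086 g/m³ = 6.660 kg/d.
Net biomass production P_X = Y_obs × Q·(S₀ − S) = 0.5860 × 6.660 = 3.903 kg VSS/d.

P_X ≈ 3.90 kg VSS/d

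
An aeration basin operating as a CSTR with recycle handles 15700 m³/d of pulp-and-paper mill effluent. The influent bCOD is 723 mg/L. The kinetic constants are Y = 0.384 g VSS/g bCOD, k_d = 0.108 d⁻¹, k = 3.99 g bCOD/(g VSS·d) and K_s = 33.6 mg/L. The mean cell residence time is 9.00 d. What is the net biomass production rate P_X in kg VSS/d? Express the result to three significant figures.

For a completely mixed reactor with recycle the Lawrence–McCarty relation gives S = K_s·(1 + k_d·θ_c) / [θ_c·(Y·k − k_d) − 1] = 33.6 × (1 + 0.108 × 9.00) / [9.00 × (0.384 × 3.99 − 0.108) − 1] = 66.26 / 11.82 = 5.607 mg/L.
The observed yield is Y_obs = Y/(1 + k_d·θ_c) = 0.384 / (1 + 0.108 × 9.00) = 0.384 / 1.972 = 0.1947 g VSS per g bCOD removed.
Mass of bCOD removed per day: Q(S₀ − S) = 15700 × 717.4 g/m³ = 11263 kg/d.
Net biomass production P_X = Y_obs × Q·(S₀ − S) = 0.1947 × 11263 = 2193 kg VSS/d.

P_X ≈ 2190 kg VSS/d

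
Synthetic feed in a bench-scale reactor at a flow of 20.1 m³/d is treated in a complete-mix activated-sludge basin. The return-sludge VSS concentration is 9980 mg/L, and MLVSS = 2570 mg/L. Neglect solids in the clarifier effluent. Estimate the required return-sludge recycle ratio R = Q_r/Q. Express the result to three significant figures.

R ≈ 0.347

R = Q_r/Q = X/(X_r − X) = 2570 / (9980 − 2570) = 0.3468.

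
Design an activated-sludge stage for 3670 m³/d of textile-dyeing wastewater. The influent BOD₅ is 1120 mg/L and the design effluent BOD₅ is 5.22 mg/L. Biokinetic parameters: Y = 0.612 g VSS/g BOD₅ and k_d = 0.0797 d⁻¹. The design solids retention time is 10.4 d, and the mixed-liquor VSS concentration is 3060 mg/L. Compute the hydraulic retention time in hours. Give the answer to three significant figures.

From the SRT design equation V = Y Q (S₀−S) θ_c / [X (1 + k_d θ_c)] = 0.612 × 3670 × (1120 − 5.22) × 10.4 / [3060 × (1 + 0.0797 × 10.4)] = 2.6×10^7 / 5596 = 4653 m³.
Hydraulic retention time τ = V/Q = 4653 / 3670 = 1.268 d = 30.43 h.

τ ≈ 30.4 h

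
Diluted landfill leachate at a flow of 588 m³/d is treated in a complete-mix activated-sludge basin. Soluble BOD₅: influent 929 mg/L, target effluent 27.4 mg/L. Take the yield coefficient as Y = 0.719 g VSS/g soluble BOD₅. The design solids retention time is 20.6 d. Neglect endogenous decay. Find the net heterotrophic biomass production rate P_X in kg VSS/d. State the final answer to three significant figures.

P_X ≈ 381 kg VSS/d

With endogenous decay neglected, the observed yield equals the true yield: Y_obs = Y = 0.719 g VSS/g soluble BOD₅.
Q·(S₀ − S) = 588 × (929 − 27.4) × 10⁻³ = 530.1 kg/d removed.
So the net sludge growth is P_X = 0.7190 × 530.1 = 381.2 kg VSS/d.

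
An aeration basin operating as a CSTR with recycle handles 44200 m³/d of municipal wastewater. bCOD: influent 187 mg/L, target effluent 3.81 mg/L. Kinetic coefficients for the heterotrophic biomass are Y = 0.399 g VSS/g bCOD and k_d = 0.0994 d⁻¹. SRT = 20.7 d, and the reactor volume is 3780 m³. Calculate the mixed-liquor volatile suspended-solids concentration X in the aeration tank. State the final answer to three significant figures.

X = Y·Q·ΔS·θ_c / [V·(1 + k_d θ_c)] = 0.399 × 44200 × (187 − 3.81) × 20.7 / [3780 × (1 + 0.0994 × 20.7)] = 5786 mg/L.

X ≈ 5790 mg/L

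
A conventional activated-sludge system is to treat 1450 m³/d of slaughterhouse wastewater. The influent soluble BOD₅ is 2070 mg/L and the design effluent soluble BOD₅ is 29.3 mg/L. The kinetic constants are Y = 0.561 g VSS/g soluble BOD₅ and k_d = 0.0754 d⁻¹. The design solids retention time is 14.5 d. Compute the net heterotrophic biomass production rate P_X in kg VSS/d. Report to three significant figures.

Correct the yield for decay: Y_obs = Y/(1 + k_d θ_c) = 0.561 / (1 + 0.0754 × 14.5) = 0.561 / 2.093 = 0.2680.
ΔS = 2070 − 29.3 = 2041 mg/L, so the substrate removal rate is 1450 × 2041/1000 = 2959 kg soluble BOD₅/d.
P_X = Y_obs · Q(S₀ − S) = 0.2680 × 2959 = 793.0 kg VSS/d.

P_X ≈ 793 kg VSS/d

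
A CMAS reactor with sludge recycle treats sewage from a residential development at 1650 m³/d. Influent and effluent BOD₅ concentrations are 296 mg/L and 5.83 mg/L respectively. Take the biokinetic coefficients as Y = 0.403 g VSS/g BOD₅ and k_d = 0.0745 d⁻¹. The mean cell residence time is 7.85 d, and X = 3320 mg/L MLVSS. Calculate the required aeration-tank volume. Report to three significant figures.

Steady-state biomass mass balance: V·X·(1 + k_d·θ_c) = Y·Q·(S₀ − S)·θ_c, so V = 0.403 × 1650 × (296 − 5.83) × 7.85 / [3320 × (1 + 0.0745 × 7.85)] = 1.51×10^6 / 5262 = 287.9 m³.

V ≈ 288 m³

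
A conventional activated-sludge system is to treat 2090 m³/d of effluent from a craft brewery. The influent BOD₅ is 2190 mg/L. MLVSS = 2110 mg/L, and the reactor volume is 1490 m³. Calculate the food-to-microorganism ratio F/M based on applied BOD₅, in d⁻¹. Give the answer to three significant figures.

Food-to-microorganism ratio F/M = Q S₀ / (V X) = 2090 × 2190 / (1490 × 2110) = 1.456 d⁻¹.

F/M ≈ 1.46 d⁻¹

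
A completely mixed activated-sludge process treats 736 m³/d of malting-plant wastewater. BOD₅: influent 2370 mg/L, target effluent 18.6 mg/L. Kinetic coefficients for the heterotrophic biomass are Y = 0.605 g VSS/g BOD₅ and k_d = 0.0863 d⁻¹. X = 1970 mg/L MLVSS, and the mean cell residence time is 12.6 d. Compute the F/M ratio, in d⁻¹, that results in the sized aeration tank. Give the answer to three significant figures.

F/M ≈ 0.276 d⁻¹

From the SRT design equation V = Y Q (S₀−S) θ_c / [X (1 + k_d θ_c)] = 0.605 × 736 × (2370 − 18.6) × 12.6 / [1970 × (1 + 0.0863 × 12.6)] = 1.32×10^7 / 4112 = 3208 m³.
F/M = applied load / biomass = Q·S₀/(V·X) = 736 × 2370 / (3208 × 1970) = 0.2760 d⁻¹.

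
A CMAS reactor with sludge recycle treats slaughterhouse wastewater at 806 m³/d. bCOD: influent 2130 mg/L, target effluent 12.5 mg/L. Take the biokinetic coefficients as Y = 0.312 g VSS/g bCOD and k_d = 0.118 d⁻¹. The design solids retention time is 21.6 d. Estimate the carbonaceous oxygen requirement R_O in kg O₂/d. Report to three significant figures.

The observed yield is Y_obs = Y/(1 + k_d·θ_c) = 0.312 / (1 + 0.118 × 21.6) = 0.312 / 3.549 = 0.08792 g VSS per g bCOD removed.
Mass of bCOD removed per day: Q(S₀ − S) = 806 × 2118 g/m³ = 1707 kg/d.
P_X = Y_obs·Q·(S₀ − S) = 0.08792 × 1707 = 150.0 kg VSS/d.
R_O = Q·(S₀ − S) − 1.42·P_X = 1707 − 1.42 × 150.0 = 1494 kg O₂/d.

R_O ≈ 1490 kg O₂/d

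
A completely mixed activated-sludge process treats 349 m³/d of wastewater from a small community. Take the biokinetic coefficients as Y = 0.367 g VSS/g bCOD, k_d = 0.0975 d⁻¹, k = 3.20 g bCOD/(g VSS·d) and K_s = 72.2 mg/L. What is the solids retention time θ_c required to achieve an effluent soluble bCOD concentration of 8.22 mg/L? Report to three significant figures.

θ_c ≈ 44.4 d

At the target effluent, Y k S/(K_s+S) = 0.367×3.20×8.22/80.42 = 0.1200 d⁻¹.
Then 1/θ_c = μ − k_d = 0.1200 − 0.0975 = 0.02254 d⁻¹, giving θ_c = 44.37 d.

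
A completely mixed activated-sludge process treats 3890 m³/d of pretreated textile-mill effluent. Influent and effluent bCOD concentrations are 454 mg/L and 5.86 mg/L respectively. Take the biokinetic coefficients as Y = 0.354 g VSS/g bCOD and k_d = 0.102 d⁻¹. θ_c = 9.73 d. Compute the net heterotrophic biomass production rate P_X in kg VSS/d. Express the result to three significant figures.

P_X ≈ 310 kg VSS/d

Observed yield with endogenous decay: Y_obs = Y / (1 + k_d·θ_c) = 0.354 / (1 + 0.102 × 9.73) = 0.354 / 1.992 = 0.1777 g VSS/g bCOD.
Mass of bCOD removed per day: Q(S₀ − S) = 3890 × 448.1 g/m³ = 1743 kg/d.
P_X = Y_obs · Q(S₀ − S) = 0.1777 × 1743 = 309.7 kg VSS/d.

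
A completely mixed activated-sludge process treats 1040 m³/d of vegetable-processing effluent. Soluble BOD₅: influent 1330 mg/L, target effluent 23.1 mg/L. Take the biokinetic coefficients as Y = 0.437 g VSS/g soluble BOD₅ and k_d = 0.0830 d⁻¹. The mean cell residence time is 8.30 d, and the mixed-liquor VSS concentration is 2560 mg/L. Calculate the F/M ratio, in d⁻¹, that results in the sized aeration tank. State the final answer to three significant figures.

F/M ≈ 0.474 d⁻¹

Steady-state biomass mass balance: V·X·(1 + k_d·θ_c) = Y·Q·(S₀ − S)·θ_c, so V = 0.437 × 1040 × (1330 − 23.1) × 8.30 / [2560 × (1 + 0.0830 × 8.30)] = 4.93×10^6 / 4324 = 1140 m³.
F/M = Q·S₀ / (V·X) = 1040 × 1330 / (1140 × 2560) = 0.4739 g soluble BOD₅·(g VSS·d)⁻¹.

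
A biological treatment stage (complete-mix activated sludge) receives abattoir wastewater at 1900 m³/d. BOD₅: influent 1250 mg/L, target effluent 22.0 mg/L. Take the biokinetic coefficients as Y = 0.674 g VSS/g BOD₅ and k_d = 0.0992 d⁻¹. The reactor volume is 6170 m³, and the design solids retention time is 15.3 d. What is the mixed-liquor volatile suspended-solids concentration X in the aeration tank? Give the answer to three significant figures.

From V·X·(1 + k_d·θ_c) = Y·Q·(S₀ − S)·θ_c: X = 0.674 × 1900 × (1250 − 22.0) × 15.3 / [6170 × (1 + 0.0992 × 15.3)] = 1549 mg/L.

X ≈ 1550 mg/L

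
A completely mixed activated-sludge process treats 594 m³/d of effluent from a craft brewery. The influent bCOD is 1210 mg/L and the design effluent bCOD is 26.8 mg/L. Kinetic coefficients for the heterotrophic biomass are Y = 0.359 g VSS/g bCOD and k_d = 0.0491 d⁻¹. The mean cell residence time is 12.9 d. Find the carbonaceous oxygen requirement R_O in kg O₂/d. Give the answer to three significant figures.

Y_obs = Y / (1 + k_d θ_c) = 0.359 / (1 + 0.0491 × 12.9) = 0.359 / 1.633 = 0.2198.
ΔS = 1210 − 26.8 = 1183 mg/L, so the substrate removal rate is 594 × 1183/1000 = 702.8 kg bCOD/d.
Net sludge production P_X = 0.2198 × 702.8 = 154.5 kg VSS/d.
R_O = Q·ΔS − 1.42 P_X = 702.8 − 219.3 = 483.5 kg O₂/d.

R_O ≈ 483 kg O₂/d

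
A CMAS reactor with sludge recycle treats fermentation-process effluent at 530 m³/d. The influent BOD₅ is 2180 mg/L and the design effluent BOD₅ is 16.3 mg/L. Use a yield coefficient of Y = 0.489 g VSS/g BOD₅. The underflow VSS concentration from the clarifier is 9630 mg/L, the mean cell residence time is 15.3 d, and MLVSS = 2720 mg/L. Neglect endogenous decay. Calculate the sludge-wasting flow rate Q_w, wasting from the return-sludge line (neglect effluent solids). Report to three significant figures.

Q_w ≈ 58.2 m³/d

V·X = Y·Q·ΔS·θ_c gives V = 0.489 × 530 × (2180 − 16.3) × 15.3 / 2720 = 3154 m³.
θ_c = V·X/(Q_w·X_r) when wasting from the recycle, so Q_w = V·X/(θ_c·X_r) = 3154 × 2720 / (15.3 × 9630) = 58.23 m³/d.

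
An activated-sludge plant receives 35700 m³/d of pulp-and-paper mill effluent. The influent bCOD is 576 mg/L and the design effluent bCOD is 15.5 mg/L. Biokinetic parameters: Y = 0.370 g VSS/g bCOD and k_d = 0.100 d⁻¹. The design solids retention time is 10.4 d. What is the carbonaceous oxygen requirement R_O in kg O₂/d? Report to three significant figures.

R_O ≈ 14900 kg O₂/d

Observed yield with endogenous decay: Y_obs = Y / (1 + k_d·θ_c) = 0.370 / (1 + 0.100 × 10.4) = 0.370 / 2.040 = 0.1814 g VSS/g bCOD.
Mass of bCOD removed per day: Q(S₀ − S) = 35700 × 560.5 g/m³ = 20010 kg/d.
P_X = Y_obs·Q·(S₀ − S) = 0.1814 × 20010 = 3629 kg VSS/d.
Carbonaceous O₂ demand = substrate oxidised − cell-mass equivalent = 20010 − 1.42 × 3629 = 14856 kg O₂/d.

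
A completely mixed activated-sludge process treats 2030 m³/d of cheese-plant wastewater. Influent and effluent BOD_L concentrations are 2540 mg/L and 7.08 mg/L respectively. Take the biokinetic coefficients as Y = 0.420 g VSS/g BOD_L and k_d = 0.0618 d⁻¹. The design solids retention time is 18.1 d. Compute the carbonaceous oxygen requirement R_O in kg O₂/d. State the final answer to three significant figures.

R_O ≈ 3690 kg O₂/d

Y_obs = Y / (1 + k_d θ_c) = 0.420 / (1 + 0.0618 × 18.1) = 0.420 / 2.119 = 0.1982.
Q·(S₀ − S) = 2030 × (2540 − 7.08) × 10⁻³ = 5142 kg/d removed.
Biomass synthesised: P_X = Y_obs × 5142 = 1019 kg VSS/d.
R_O = Q·(S₀ − S) − 1.42·P_X = 5142 − 1.42 × 1019 = 3694 kg O₂/d.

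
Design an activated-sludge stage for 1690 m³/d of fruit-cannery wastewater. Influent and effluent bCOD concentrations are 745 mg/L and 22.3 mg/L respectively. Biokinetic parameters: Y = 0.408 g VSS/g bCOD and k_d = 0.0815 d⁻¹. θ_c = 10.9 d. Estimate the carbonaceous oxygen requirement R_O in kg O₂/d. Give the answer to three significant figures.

Y_obs = Y / (1 + k_d θ_c) = 0.408 / (1 + 0.0815 × 10.9) = 0.408 / 1.888 = 0.2161.
Mass of bCOD removed per day: Q(S₀ − S) = 1690 × 722.7 g/m³ = 1221 kg/d.
P_X = Y_obs·Q·(S₀ − S) = 0.2161 × 1221 = 263.9 kg VSS/d.
Carbonaceous O₂ demand = substrate oxidised − cell-mass equivalent = 1221 − 1.42 × 263.9 = 846.6 kg O₂/d.

R_O ≈ 847 kg O₂/d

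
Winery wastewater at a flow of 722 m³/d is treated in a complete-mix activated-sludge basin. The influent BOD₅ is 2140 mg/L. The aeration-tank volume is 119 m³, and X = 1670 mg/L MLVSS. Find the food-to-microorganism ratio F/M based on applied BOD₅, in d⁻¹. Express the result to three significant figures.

F/M ≈ 7.77 d⁻¹

Food-to-microorganism ratio F/M = Q S₀ / (V X) = 722 × 2140 / (119.0 × 1670) = 7.775 d⁻¹.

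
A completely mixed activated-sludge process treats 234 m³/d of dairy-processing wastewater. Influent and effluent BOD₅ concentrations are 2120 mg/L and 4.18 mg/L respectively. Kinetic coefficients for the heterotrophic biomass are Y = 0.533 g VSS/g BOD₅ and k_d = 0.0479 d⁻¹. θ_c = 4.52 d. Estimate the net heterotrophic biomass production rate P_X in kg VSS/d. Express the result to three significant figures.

P_X ≈ 217 kg VSS/d

The observed yield is Y_obs = Y/(1 + k_d·θ_c) = 0.533 / (1 + 0.0479 × 4.52) = 0.533 / 1.217 = 0.4381 g VSS per g BOD₅ removed.
Mass of BOD₅ removed per day: Q(S₀ − S) = 234 × 2116 g/m³ = 495.1 kg/d.
Net biomass production P_X = Y_obs × Q·(S₀ − S) = 0.4381 × 495.1 = 216.9 kg VSS/d.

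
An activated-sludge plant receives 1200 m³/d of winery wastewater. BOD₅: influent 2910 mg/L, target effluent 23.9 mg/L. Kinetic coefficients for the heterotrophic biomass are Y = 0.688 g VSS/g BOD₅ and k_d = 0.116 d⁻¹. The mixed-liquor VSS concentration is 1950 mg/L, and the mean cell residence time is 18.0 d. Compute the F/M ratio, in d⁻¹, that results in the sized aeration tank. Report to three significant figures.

Rearranging the biomass balance for a CMAS with decay, V = Y·Q·ΔS·θ_c / [X·(1+k_d θ_c)] = 0.688 × 1200 × (2910 − 23.9) × 18.0 / [1950 × (1 + 0.116 × 18.0)] = 4.29×10^7 / 6022 = 7123 m³.
F/M = Q·S₀ / (V·X) = 1200 × 2910 / (7123 × 1950) = 0.2514 g BOD₅·(g VSS·d)⁻¹.

F/M ≈ 0.251 d⁻¹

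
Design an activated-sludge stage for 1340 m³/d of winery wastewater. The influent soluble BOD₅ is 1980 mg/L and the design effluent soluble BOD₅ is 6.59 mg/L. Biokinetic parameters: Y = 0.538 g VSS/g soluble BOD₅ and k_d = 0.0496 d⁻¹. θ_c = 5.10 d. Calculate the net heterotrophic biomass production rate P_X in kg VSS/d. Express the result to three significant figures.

The observed yield is Y_obs = Y/(1 + k_d·θ_c) = 0.538 / (1 + 0.0496 × 5.10) = 0.538 / 1.253 = 0.4294 g VSS per g soluble BOD₅ removed.
Q·(S₀ − S) = 1340 × (1980 − 6.59) × 10⁻³ = 2644 kg/d removed.
P_X = Y_obs · Q(S₀ − S) = 0.4294 × 2644 = 1135 kg VSS/d.

P_X ≈ 1140 kg VSS/d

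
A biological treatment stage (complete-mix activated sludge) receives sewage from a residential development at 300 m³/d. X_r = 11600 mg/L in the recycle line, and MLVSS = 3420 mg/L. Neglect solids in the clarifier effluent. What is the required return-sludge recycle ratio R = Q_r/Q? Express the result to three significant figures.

R = Q_r/Q = X/(X_r − X) = 3420 / (11600 − 3420) = 0.4181.

R ≈ 0.418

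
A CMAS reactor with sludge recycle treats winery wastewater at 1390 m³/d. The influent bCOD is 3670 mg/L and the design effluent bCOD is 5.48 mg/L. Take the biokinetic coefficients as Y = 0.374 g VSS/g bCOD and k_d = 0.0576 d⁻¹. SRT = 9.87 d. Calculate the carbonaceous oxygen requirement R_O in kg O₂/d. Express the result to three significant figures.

R_O ≈ 3370 kg O₂/d

The observed yield is Y_obs = Y/(1 + k_d·θ_c) = 0.374 / (1 + 0.0576 × 9.87) = 0.374 / 1.569 = 0.2384 g VSS per g bCOD removed.
Substrate removed = Q·(S₀ − S) = 1390 m³/d × (3670 − 5.48) g/m³ = 5.09×10^6 g/d = 5094 kg/d.
Biomass synthesised: P_X = Y_obs × 5094 = 1215 kg VSS/d.
R_O = Q·ΔS − 1.42 P_X = 5094 − 1725 = 3369 kg O₂/d.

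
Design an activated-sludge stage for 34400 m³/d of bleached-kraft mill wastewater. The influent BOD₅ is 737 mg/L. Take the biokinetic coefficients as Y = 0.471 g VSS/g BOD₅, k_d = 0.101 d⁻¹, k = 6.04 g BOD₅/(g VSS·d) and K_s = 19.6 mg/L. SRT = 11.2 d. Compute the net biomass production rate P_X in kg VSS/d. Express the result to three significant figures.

Effluent substrate depends only on kinetics and SRT: S = K_s(1 + k_d θ_c) / [θ_c(Yk − k_d) − 1] = 19.6 × (1 + 0.101 × 11.2) / [11.2 × (0.471 × 6.04 − 0.101) − 1] = 41.77 / 29.73 = 1.405 mg/L.
Observed yield with endogenous decay: Y_obs = Y / (1 + k_d·θ_c) = 0.471 / (1 + 0.101 × 11.2) = 0.471 / 2.131 = 0.2210 g VSS/g BOD₅.
Substrate removed = Q·(S₀ − S) = 34400 m³/d × (737 − 1.40) g/m³ = 2.53×10^7 g/d = 25305 kg/d.
P_X = Y_obs · Q(S₀ − S) = 0.2210 × 25305 = 5592 kg VSS/d.

P_X ≈ 5590 kg VSS/d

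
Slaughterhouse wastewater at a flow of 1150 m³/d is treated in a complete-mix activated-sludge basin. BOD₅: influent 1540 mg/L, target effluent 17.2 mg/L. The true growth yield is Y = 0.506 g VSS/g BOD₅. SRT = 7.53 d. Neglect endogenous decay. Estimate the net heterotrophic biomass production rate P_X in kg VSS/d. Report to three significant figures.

P_X ≈ 886 kg VSS/d

No decay correction is needed, so Y_obs = Y = 0.506.
ΔS = 1540 − 17.2 = 1523 mg/L, so the substrate removal rate is 1150 × 1523/1000 = 1751 kg BOD₅/d.
So the net sludge growth is P_X = 0.5060 × 1751 = 886.1 kg VSS/d.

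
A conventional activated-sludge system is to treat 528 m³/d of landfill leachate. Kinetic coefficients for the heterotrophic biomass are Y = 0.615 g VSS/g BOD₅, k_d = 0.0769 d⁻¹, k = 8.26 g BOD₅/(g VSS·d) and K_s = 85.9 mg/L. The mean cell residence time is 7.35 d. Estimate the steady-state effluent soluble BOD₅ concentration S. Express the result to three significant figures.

S ≈ 3.76 mg/L

From the Monod/SRT balance for a CMAS, S = K_s·(1+k_d θ_c)/[θ_c·(Y k − k_d) − 1] = 85.9 × (1 + 0.0769 × 7.35) / [7.35 × (0.615 × 8.26 − 0.0769) − 1] = 134.5 / 35.77 = 3.759 mg/L.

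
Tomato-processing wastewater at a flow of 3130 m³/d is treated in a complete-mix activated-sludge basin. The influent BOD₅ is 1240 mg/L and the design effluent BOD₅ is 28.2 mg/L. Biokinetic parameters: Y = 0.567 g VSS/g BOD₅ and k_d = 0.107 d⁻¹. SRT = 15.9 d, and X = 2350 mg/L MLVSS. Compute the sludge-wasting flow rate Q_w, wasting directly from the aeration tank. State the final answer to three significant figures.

Steady-state biomass mass balance: V·X·(1 + k_d·θ_c) = Y·Q·(S₀ − S)·θ_c, so V = 0.567 × 3130 × (1240 − 28.2) × 15.9 / [2350 × (1 + 0.107 × 15.9)] = 3.42×10^7 / 6348 = 5387 m³.
For wasting at MLVSS concentration, Q_w = V/θ_c = 5387/15.9 = 338.8 m³/d.

Q_w ≈ 339 m³/d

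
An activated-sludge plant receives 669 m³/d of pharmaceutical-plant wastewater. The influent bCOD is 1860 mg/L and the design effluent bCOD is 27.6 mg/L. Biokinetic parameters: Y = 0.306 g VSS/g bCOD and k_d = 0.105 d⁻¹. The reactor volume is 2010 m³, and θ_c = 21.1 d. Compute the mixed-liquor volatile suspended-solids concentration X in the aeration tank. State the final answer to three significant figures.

X ≈ 1220 mg/L

Solving the biomass balance for X: X = Y Q (S₀−S) θ_c / [V (1+k_d θ_c)] = 0.306 × 669 × (1860 − 27.6) × 21.1 / [2010 × (1 + 0.105 × 21.1)] = 1225 mg/L.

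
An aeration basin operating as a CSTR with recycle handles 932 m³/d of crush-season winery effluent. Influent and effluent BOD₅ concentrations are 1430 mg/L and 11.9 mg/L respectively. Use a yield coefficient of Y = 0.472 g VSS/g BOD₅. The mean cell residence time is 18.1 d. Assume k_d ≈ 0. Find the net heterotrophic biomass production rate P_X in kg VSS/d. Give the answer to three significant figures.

With endogenous decay neglected, the observed yield equals the true yield: Y_obs = Y = 0.472 g VSS/g BOD₅.
Q·(S₀ − S) = 932 × (1430 − 11.9) × 10⁻³ = 1322 kg/d removed.
P_X = Y_obs · Q(S₀ − S) = 0.4720 × 1322 = 623.8 kg VSS/d.

P_X ≈ 624 kg VSS/d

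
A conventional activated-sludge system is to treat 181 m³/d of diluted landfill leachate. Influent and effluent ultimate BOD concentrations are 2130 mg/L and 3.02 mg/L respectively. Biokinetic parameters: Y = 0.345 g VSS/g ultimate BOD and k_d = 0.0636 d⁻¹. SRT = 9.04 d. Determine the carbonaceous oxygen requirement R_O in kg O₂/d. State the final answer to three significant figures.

R_O ≈ 265 kg O₂/d

Correct the yield for decay: Y_obs = Y/(1 + k_d θ_c) = 0.345 / (1 + 0.0636 × 9.04) = 0.345 / 1.575 = 0.2191.
Mass of ultimate BOD removed per day: Q(S₀ − S) = 181 × 2127 g/m³ = 385.0 kg/d.
Net sludge production P_X = 0.2191 × 385.0 = 84.33 kg VSS/d.
Carbonaceous O₂ demand = substrate oxidised − cell-mass equivalent = 385.0 − 1.42 × 84.33 = 265.2 kg O₂/d.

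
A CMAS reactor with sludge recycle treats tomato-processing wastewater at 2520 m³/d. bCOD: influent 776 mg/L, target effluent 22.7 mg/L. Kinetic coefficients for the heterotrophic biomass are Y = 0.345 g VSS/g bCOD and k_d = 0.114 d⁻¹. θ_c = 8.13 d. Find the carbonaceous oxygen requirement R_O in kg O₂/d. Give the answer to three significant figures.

R_O ≈ 1420 kg O₂/d

Observed yield with endogenous decay: Y_obs = Y / (1 + k_d·θ_c) = 0.345 / (1 + 0.114 × 8.13) = 0.345 / 1.927 = 0.1791 g VSS/g bCOD.
ΔS = 776 − 22.7 = 753.3 mg/L, so the substrate removal rate is 2520 × 753.3/1000 = 1898 kg bCOD/d.
Net sludge production P_X = 0.1791 × 1898 = 339.9 kg VSS/d.
R_O = Q·(S₀ − S) − 1.42·P_X = 1898 − 1.42 × 339.9 = 1416 kg O₂/d.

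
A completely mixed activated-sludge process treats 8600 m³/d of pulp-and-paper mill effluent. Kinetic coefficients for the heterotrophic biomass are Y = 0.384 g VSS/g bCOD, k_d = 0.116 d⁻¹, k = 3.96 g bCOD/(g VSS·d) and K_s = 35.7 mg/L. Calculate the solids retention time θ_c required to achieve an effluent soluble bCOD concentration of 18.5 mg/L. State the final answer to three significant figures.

θ_c ≈ 2.48 d

Specific growth rate at S = 18.5 mg/L: μ = YkS/(K_s+S) = 0.384·3.96·18.5/(35.7+18.5) = 0.5190 d⁻¹.
Then 1/θ_c = μ − k_d = 0.5190 − 0.116 = 0.4030 d⁻¹, giving θ_c = 2.481 d.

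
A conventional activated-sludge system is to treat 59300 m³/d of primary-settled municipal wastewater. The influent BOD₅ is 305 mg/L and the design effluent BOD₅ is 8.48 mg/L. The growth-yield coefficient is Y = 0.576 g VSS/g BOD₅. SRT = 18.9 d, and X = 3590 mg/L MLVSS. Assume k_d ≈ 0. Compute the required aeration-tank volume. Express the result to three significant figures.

V ≈ 53300 m³

Biomass mass balance (decay neglected): V·X = Y·Q·(S₀ − S)·θ_c, so V = 0.576 × 59300 × (305 − 8.48) × 18.9 / 3590 = 53321 m³.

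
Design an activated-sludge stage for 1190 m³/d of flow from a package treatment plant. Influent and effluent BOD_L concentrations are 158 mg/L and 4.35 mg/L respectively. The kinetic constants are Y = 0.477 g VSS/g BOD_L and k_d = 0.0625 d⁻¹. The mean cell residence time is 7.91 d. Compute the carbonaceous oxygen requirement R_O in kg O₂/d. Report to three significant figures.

Correct the yield for decay: Y_obs = Y/(1 + k_d θ_c) = 0.477 / (1 + 0.0625 × 7.91) = 0.477 / 1.494 = 0.3192.
Substrate removed = Q·(S₀ − S) = 1190 m³/d × (158 − 4.35) g/m³ = 1.83×10^5 g/d = 182.8 kg/d.
Net sludge production P_X = 0.3192 × 182.8 = 58.36 kg VSS/d.
R_O = Q·(S₀ − S) − 1.42·P_X = 182.8 − 1.42 × 58.36 = 99.97 kg O₂/d.

R_O ≈ 100.0 kg O₂/d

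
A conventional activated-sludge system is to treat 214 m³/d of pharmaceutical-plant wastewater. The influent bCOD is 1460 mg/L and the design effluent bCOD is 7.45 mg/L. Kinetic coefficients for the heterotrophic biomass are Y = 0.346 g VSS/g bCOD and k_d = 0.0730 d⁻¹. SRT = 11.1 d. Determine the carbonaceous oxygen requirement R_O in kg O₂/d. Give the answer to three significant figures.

R_O ≈ 226 kg O₂/d

Y_obs = Y / (1 + k_d θ_c) = 0.346 / (1 + 0.0730 × 11.1) = 0.346 / 1.810 = 0.1911.
ΔS = 1460 − 7.45 = 1453 mg/L, so the substrate removal rate is 214 × 1453/1000 = 310.8 kg bCOD/d.
Net sludge production P_X = 0.1911 × 310.8 = 59.41 kg VSS/d.
R_O = Q·(S₀ − S) − 1.42·P_X = 310.8 − 1.42 × 59.41 = 226.5 kg O₂/d.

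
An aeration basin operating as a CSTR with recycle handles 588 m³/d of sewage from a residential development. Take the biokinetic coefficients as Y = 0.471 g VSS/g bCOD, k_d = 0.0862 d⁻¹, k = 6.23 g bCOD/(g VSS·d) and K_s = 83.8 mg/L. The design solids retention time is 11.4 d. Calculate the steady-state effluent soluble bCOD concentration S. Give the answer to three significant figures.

From the Monod/SRT balance for a CMAS, S = K_s·(1+k_d θ_c)/[θ_c·(Y k − k_d) − 1] = 83.8 × (1 + 0.0862 × 11.4) / [11.4 × (0.471 × 6.23 − 0.0862) − 1] = 166.1 / 31.47 = 5.280 mg/L.

S ≈ 5.28 mg/L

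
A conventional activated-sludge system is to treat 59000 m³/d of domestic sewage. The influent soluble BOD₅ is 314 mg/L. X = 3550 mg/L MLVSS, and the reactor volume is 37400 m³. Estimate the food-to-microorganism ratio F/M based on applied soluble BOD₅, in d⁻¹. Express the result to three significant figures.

F/M = applied load / biomass = Q·S₀/(V·X) = 59000 × 314 / (37400 × 3550) = 0.1395 d⁻¹.

F/M ≈ 0.140 d⁻¹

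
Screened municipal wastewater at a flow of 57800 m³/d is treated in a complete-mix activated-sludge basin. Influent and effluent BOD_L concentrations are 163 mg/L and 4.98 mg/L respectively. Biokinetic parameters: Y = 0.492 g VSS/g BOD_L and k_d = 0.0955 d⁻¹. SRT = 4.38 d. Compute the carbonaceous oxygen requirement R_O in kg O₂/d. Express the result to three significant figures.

R_O ≈ 4630 kg O₂/d

Y_obs = Y / (1 + k_d θ_c) = 0.492 / (1 + 0.0955 × 4.38) = 0.492 / 1.418 = 0.3469.
Q·(S₀ − S) = 57800 × (163 − 4.98) × 10⁻³ = 9134 kg/d removed.
P_X = Y_obs·Q·(S₀ − S) = 0.3469 × 9134 = 3168 kg VSS/d.
Carbonaceous O₂ demand = substrate oxidised − cell-mass equivalent = 9134 − 1.42 × 3168 = 4634 kg O₂/d.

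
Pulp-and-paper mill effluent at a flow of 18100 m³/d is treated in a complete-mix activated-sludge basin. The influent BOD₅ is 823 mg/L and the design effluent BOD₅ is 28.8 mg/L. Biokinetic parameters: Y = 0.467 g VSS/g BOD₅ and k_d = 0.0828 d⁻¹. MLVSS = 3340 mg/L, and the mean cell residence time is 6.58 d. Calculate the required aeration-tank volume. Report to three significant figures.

Rearranging the biomass balance for a CMAS with decay, V = Y·Q·ΔS·θ_c / [X·(1+k_d θ_c)] = 0.467 × 18100 × (823 − 28.8) × 6.58 / [3340 × (1 + 0.0828 × 6.58)] = 4.42×10^7 / 5160 = 8561 m³.

V ≈ 8560 m³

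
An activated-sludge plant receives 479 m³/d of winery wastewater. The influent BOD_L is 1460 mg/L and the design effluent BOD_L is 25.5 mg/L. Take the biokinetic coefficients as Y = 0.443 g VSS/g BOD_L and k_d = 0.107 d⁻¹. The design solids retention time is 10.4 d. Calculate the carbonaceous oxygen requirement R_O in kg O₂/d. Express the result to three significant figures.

Correct the yield for decay: Y_obs = Y/(1 + k_d θ_c) = 0.443 / (1 + 0.107 × 10.4) = 0.443 / 2.113 = 0.2097.
Mass of BOD_L removed per day: Q(S₀ − S) = 479 × 1434 g/m³ = 687.1 kg/d.
Net sludge production P_X = 0.2097 × 687.1 = 144.1 kg VSS/d.
R_O = Q·(S₀ − S) − 1.42·P_X = 687.1 − 1.42 × 144.1 = 482.5 kg O₂/d.

R_O ≈ 483 kg O₂/d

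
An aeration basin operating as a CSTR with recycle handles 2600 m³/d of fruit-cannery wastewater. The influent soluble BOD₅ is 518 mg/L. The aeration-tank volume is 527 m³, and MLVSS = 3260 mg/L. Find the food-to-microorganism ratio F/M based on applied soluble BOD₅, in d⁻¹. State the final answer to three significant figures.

F/M = applied load / biomass = Q·S₀/(V·X) = 2600 × 518 / (527.0 × 3260) = 0.7839 d⁻¹.

F/M ≈ 0.784 d⁻¹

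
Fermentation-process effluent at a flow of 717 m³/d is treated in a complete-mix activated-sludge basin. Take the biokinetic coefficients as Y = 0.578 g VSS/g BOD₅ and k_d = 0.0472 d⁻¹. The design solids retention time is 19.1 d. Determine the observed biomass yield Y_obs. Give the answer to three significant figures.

Y_obs ≈ 0.304 g VSS/g BOD₅

Observed yield with endogenous decay: Y_obs = Y / (1 + k_d·θ_c) = 0.578 / (1 + 0.0472 × 19.1) = 0.578 / 1.902 = 0.3040 g VSS/g BOD₅.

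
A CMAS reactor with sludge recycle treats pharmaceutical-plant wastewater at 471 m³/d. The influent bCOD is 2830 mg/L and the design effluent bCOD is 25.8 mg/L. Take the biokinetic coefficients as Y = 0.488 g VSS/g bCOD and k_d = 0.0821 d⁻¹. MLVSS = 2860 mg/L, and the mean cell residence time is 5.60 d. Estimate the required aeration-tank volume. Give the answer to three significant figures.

Steady-state biomass mass balance: V·X·(1 + k_d·θ_c) = Y·Q·(S₀ − S)·θ_c, so V = 0.488 × 471 × (2830 − 25.8) × 5.60 / [2860 × (1 + 0.0821 × 5.60)] = 3.61×10^6 / 4175 = 864.6 m³.

V ≈ 865 m³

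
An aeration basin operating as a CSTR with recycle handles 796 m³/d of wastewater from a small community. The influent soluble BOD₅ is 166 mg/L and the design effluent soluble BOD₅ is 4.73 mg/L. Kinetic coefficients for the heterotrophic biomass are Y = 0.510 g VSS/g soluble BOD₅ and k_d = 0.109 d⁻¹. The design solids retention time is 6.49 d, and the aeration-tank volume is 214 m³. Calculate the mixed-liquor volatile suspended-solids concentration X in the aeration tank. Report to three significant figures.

X ≈ 1160 mg/L

Solving the biomass balance for X: X = Y Q (S₀−S) θ_c / [V (1+k_d θ_c)] = 0.510 × 796 × (166 − 4.73) × 6.49 / [214 × (1 + 0.109 × 6.49)] = 1163 mg/L.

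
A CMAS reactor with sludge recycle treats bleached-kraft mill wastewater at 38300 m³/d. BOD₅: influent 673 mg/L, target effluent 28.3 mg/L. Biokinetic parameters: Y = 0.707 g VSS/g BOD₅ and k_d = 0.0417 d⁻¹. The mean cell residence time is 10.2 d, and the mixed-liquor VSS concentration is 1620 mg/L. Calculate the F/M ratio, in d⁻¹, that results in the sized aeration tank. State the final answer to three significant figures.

Rearranging the biomass balance for a CMAS with decay, V = Y·Q·ΔS·θ_c / [X·(1+k_d θ_c)] = 0.707 × 38300 × (673 − 28.3) × 10.2 / [1620 × (1 + 0.0417 × 10.2)] = 1.78×10^8 / 2309 = 77116 m³.
Food-to-microorganism ratio F/M = Q S₀ / (V X) = 38300 × 673 / (77116 × 1620) = 0.2063 d⁻¹.

F/M ≈ 0.206 d⁻¹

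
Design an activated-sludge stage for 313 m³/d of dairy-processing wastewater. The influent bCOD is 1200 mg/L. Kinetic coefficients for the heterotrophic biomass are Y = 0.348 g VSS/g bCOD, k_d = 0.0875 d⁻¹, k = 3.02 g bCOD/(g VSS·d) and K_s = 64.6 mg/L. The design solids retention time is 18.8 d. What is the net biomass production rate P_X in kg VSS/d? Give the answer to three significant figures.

For a completely mixed reactor with recycle the Lawrence–McCarty relation gives S = K_s·(1 + k_d·θ_c) / [θ_c·(Y·k − k_d) − 1] = 64.6 × (1 + 0.0875 × 18.8) / [18.8 × (0.348 × 3.02 − 0.0875) − 1] = 170.9 / 17.11 = 9.985 mg/L.
Y_obs = Y / (1 + k_d θ_c) = 0.348 / (1 + 0.0875 × 18.8) = 0.348 / 2.645 = 0.1316.
Mass of bCOD removed per day: Q(S₀ − S) = 313 × 1190 g/m³ = 372.5 kg/d.
Biomass produced: P_X = Y_obs·Q·ΔS = 0.1316 × 372.5 ≈ 49.01 kg VSS/d.

P_X ≈ 49.0 kg VSS/d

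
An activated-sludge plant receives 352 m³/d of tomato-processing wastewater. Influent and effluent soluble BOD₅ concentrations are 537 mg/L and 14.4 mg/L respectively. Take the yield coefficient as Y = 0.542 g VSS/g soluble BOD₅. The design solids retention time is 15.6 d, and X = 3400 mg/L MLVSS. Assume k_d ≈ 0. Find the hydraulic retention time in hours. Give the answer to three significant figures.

Biomass mass balance (decay neglected): V·X = Y·Q·(S₀ − S)·θ_c, so V = 0.542 × 352 × (537 − 14.4) × 15.6 / 3400 = 457.5 m³.
Hydraulic retention time τ = V/Q = 457.5 / 352 = 1.300 d = 31.19 h.

τ ≈ 31.2 h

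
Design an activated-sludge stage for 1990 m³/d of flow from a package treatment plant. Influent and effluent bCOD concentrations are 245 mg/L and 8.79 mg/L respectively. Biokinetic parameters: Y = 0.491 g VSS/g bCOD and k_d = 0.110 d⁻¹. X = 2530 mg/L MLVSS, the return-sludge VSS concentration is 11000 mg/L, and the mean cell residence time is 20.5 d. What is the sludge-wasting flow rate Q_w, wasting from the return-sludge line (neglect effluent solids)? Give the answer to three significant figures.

Q_w ≈ 6.45 m³/d

From the SRT design equation V = Y Q (S₀−S) θ_c / [X (1 + k_d θ_c)] = 0.491 × 1990 × (245 − 8.79) × 20.5 / [2530 × (1 + 0.110 × 20.5)] = 4.73×10^6 / 8235 = 574.5 m³.
θ_c = V·X/(Q_w·X_r) when wasting from the recycle, so Q_w = V·X/(θ_c·X_r) = 574.5 × 2530 / (20.5 × 11000) = 6.446 m³/d.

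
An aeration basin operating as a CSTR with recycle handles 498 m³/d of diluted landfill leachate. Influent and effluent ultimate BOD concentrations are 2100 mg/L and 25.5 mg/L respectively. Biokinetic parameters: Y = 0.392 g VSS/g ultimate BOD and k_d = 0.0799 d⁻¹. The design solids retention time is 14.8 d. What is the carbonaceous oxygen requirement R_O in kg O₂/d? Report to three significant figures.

Observed yield with endogenous decay: Y_obs = Y / (1 + k_d·θ_c) = 0.392 / (1 + 0.0799 × 14.8) = 0.392 / 2.183 = 0.1796 g VSS/g ultimate BOD.
Q·(S₀ − S) = 498 × (2100 − 25.5) × 10⁻³ = 1033 kg/d removed.
Biomass synthesised: P_X = Y_obs × 1033 = 185.6 kg VSS/d.
Carbonaceous O₂ demand = substrate oxidised − cell-mass equivalent = 1033 − 1.42 × 185.6 = 769.6 kg O₂/d.

R_O ≈ 770 kg O₂/d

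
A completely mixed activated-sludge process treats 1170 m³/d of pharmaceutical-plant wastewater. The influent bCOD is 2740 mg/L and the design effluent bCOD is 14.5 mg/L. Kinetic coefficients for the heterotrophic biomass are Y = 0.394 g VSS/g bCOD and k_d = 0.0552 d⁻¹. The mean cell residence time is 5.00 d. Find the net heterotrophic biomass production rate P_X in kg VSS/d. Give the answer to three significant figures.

Observed yield with endogenous decay: Y_obs = Y / (1 + k_d·θ_c) = 0.394 / (1 + 0.0552 × 5.00) = 0.394 / 1.276 = 0.3088 g VSS/g bCOD.
ΔS = 2740 − 14.5 = 2726 mg/L, so the substrate removal rate is 1170 × 2726/1000 = 3189 kg bCOD/d.
Net biomass production P_X = Y_obs × Q·(S₀ − S) = 0.3088 × 3189 = 984.6 kg VSS/d.

P_X ≈ 985 kg VSS/d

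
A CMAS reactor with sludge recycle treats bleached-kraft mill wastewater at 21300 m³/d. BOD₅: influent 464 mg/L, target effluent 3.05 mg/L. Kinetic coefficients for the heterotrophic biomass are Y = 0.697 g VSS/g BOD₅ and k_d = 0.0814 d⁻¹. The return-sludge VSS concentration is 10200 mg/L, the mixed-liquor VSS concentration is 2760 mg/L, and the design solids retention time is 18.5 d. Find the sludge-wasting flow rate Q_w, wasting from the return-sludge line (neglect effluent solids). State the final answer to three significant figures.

Rearranging the biomass balance for a CMAS with decay, V = Y·Q·ΔS·θ_c / [X·(1+k_d θ_c)] = 0.697 × 21300 × (464 − 3.05) × 18.5 / [2760 × (1 + 0.0814 × 18.5)] = 1.27×10^8 / 6916 = 18305 m³.
Wasting from the return line (neglecting effluent solids): Q_w = V·X / (θ_c·X_r) = 18305 × 2760 / (18.5 × 10200) = 267.7 m³/d.

Q_w ≈ 268 m³/d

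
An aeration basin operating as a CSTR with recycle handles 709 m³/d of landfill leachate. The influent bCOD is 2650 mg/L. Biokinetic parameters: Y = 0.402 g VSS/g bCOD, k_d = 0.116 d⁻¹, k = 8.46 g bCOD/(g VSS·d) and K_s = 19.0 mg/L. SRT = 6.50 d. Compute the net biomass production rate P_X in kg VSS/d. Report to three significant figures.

From the Monod/SRT balance for a CMAS, S = K_s·(1+k_d θ_c)/[θ_c·(Y k − k_d) − 1] = 19.0 × (1 + 0.116 × 6.50) / [6.50 × (0.402 × 8.46 − 0.116) − 1] = 33.33 / 20.35 = 1.637 mg/L.
The observed yield is Y_obs = Y/(1 + k_d·θ_c) = 0.402 / (1 + 0.116 × 6.50) = 0.402 / 1.754 = 0.2292 g VSS per g bCOD removed.
Q·(S₀ − S) = 709 × (2650 − 1.64) × 10⁻³ = 1878 kg/d removed.
P_X = Y_obs · Q(S₀ − S) = 0.2292 × 1878 = 430.3 kg VSS/d.

P_X ≈ 430 kg VSS/d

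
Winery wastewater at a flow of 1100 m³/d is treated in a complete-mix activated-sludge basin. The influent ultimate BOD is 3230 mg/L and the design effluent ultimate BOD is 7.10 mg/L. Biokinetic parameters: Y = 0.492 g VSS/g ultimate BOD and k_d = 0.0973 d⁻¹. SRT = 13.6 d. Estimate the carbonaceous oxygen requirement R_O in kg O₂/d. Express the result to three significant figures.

Y_obs = Y / (1 + k_d θ_c) = 0.492 / (1 + 0.0973 × 13.6) = 0.492 / 2.323 = 0.2118.
Q·(S₀ − S) = 1100 × (3230 − 7.10) × 10⁻³ = 3545 kg/d removed.
Biomass synthesised: P_X = Y_obs × 3545 = 750.8 kg VSS/d.
R_O = Q·ΔS − 1.42 P_X = 3545 − 1066 = 2479 kg O₂/d.

R_O ≈ 2480 kg O₂/d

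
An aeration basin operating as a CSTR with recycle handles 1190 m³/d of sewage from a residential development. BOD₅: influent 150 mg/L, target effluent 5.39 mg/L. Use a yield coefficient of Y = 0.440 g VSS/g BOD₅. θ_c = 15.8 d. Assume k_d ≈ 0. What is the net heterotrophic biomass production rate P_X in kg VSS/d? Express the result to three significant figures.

P_X ≈ 75.7 kg VSS/d

With endogenous decay neglected, the observed yield equals the true yield: Y_obs = Y = 0.440 g VSS/g BOD₅.
ΔS = 150 − 5.39 = 144.6 mg/L, so the substrate removal rate is 1190 × 144.6/1000 = 172.1 kg BOD₅/d.
Net biomass production P_X = Y_obs × Q·(S₀ − S) = 0.4400 × 172.1 = 75.72 kg VSS/d.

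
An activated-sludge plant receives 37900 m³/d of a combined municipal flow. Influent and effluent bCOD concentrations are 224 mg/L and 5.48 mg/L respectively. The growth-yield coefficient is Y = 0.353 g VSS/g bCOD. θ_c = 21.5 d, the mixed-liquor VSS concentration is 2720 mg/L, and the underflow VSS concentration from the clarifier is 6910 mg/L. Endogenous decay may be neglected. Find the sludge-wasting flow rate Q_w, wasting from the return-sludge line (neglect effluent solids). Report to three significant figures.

V·X = Y·Q·ΔS·θ_c gives V = 0.353 × 37900 × (224 − 5.48) × 21.5 / 2720 = 23109 m³.
θ_c = V·X/(Q_w·X_r) when wasting from the recycle, so Q_w = V·X/(θ_c·X_r) = 23109 × 2720 / (21.5 × 6910) = 423.1 m³/d.

Q_w ≈ 423 m³/d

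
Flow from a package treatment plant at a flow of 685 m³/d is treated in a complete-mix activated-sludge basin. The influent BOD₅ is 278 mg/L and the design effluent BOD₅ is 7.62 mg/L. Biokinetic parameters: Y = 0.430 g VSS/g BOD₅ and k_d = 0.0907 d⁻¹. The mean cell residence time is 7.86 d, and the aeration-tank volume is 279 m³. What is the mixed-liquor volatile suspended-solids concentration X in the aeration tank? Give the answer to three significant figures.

X ≈ 1310 mg/L

From V·X·(1 + k_d·θ_c) = Y·Q·(S₀ − S)·θ_c: X = 0.430 × 685 × (278 − 7.62) × 7.86 / [279 × (1 + 0.0907 × 7.86)] = 1310 mg/L.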